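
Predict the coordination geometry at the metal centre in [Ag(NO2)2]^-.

linear

Summing ligand charges against the −1 overall charge gives an oxidation state of +1 for silver.
Silver is a group-11 element; Ag(I) is therefore d¹⁰.
Coordination number: 2.
A d¹⁰ ion with only two ligands adopts a linear arrangement (sp hybridisation; no CFSE preference).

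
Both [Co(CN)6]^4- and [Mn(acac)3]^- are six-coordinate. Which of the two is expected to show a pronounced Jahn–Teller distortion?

[Co(CN)6]^4-

[Co(CN)6]^4-: Summing ligand charges against the −4 overall charge gives an oxidation state of +2 for cobalt. Group 9 minus oxidation state 2 gives a d⁷ configuration. Cyanide is a strong-field ligand (high in the spectrochemical series) for a first-row metal, so the complex is low-spin. The t₂g⁶e_g¹ (low-spin) configuration has an unevenly filled e_g set; the Jahn–Teller theorem predicts a tetragonal distortion (typically axial elongation) to lift the degeneracy.
[Mn(acac)3]^-: Summing ligand charges against the −1 overall charge gives an oxidation state of +2 for manganese. Manganese is a group-7 element; Mn(II) is therefore d⁵. Acetylacetonate is a weak-field ligand for a first-row metal, so the complex is high-spin. The d⁵ configuration leaves the e_g set evenly filled (or empty) — no strong Jahn–Teller driving force.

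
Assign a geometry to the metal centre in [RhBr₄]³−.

Summing ligand charges against the −3 overall charge gives an oxidation state of +1 for rhodium.
Rhodium is a group-9 element; Rh(I) is therefore d⁸.
With 4 monodentate ligands the coordination number is 4.
A 4d d⁸ ion has a large crystal-field splitting; square planar leaves the high-energy d_{x²−y²} orbital empty and maximises CFSE.

square planar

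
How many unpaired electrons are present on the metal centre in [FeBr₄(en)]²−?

4

Each bromide is −1; ethylenediamine is neutral; balancing the −2 overall charge requires Fe(II).
Group 8 minus oxidation state 2 gives a d⁶ configuration.
Counting donor atoms: 4×bromide (monodentate) → 4 donors; 1×ethylenediamine (bidentate) → 2 donors. Coordination number = 6.
The spin state decides the count: Bromide is a weak-field ligand for a first-row metal, so the complex is high-spin.
An octahedral high-spin d⁶ ion is t₂g⁴e_g², giving 4 unpaired electrons.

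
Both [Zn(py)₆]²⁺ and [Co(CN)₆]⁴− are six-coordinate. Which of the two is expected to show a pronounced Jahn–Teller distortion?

[Co(CN)₆]⁴−

[Zn(py)₆]²⁺: Ligand charges: pyridine is neutral. With an overall charge of +2 the zinc centre must be in the +2 oxidation state. Zn sits in group 12, so the d-electron count is 12 − 2 = 10. The d¹⁰ configuration leaves the e_g set evenly filled (or empty) — no strong Jahn–Teller driving force.
[Co(CN)₆]⁴−: Ligand charges: each cyanide is −1. With an overall charge of −4 the cobalt centre must be in the +2 oxidation state. Co sits in group 9, so the d-electron count is 9 − 2 = 7. Cyanide is a strong-field ligand (high in the spectrochemical series) for a first-row metal, so the complex is low-spin. The t₂g⁶e_g¹ (low-spin) configuration has an unevenly filled e_g set; the Jahn–Teller theorem predicts a tetragonal distortion (typically axial elongation) to lift the degeneracy.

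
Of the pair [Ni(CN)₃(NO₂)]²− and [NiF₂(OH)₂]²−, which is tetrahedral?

For [Ni(CN)₃(NO₂)]²−: Each cyanide is −1; each nitro (N-bound nitrite) is −1; balancing the −2 overall charge requires Ni(II). Nickel is a group-10 element; Ni(II) is therefore d⁸. Cyanide and nitro (N-bound nitrite) are strong-field ligands (high in the spectrochemical series). A 3d d⁸ ion with strong-field ligands gains enough CFSE to favour square planar over tetrahedral. → square planar.
For [NiF₂(OH)₂]²−: Summing ligand charges against the −2 overall charge gives an oxidation state of +2 for nickel. Nickel is a group-10 element; Ni(II) is therefore d⁸. Fluoride and hydroxide are weak-field ligands. With weak-field ligands the CFSE gain from square planar is small, so a 3d d⁸ ion takes the sterically preferred tetrahedral geometry. → tetrahedral.

[NiF₂(OH)₂]²−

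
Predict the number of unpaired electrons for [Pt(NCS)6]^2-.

0 unpaired electrons

Ligand charges: each isothiocyanate is −1. With an overall charge of −2 the platinum centre must be in the +4 oxidation state.
Group 10 minus oxidation state 4 gives a d⁶ configuration.
The spin state decides the count: a 5d ion has a large Δₒ and is invariably low-spin.
An octahedral low-spin d⁶ ion is t₂g⁶e_g⁰, giving 0 unpaired electrons.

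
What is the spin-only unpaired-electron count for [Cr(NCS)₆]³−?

3 unpaired electrons

Ligand charges: each isothiocyanate is −1. With an overall charge of −3 the chromium centre must be in the +3 oxidation state.
Chromium is a group-6 element; Cr(III) is therefore d³.
In an octahedral field the d³ configuration is t₂g³e_g⁰ (only one arrangement possible), giving 3 unpaired electrons.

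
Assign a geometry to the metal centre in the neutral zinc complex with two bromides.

Each bromide is −1; balancing the 0 overall charge requires Zn(II).
Zinc is a group-12 element; Zn(II) is therefore d¹⁰.
Coordination number: 2.
A d¹⁰ ion with only two ligands adopts a linear arrangement (sp hybridisation; no CFSE preference).

linear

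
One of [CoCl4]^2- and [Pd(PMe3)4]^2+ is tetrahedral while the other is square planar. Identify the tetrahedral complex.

[CoCl4]^2-

For [CoCl4]^2-: Summing ligand charges against the −2 overall charge gives an oxidation state of +2 for cobalt. Cobalt is a group-9 element; Co(II) is therefore d⁷. For a high-spin 3d d⁷ ion with weak-field ligands the small Δₜ gives little square-planar CFSE advantage, so four ligands adopt the sterically favoured tetrahedral geometry. → tetrahedral.
For [Pd(PMe3)4]^2+: Ligand charges: trimethylphosphine is neutral. With an overall charge of +2 the palladium centre must be in the +2 oxidation state. Pd sits in group 10, so the d-electron count is 10 − 2 = 8. A 4d d⁸ ion has a large crystal-field splitting; square planar leaves the high-energy d_{x²−y²} orbital empty and maximises CFSE. → square planar.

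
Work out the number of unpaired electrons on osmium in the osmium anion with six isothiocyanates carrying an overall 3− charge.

1 unpaired electron

Each isothiocyanate is −1; balancing the −3 overall charge requires Os(III).
Osmium is a group-8 element; Os(III) is therefore d⁵.
The spin state decides the count: a 5d ion has a large Δₒ and is invariably low-spin.
An octahedral low-spin d⁵ ion is t₂g⁵e_g⁰, giving 1 unpaired electron.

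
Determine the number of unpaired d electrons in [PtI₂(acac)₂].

Each iodide is −1; each acetylacetonate is −1; balancing the 0 overall charge requires Pt(IV).
Pt sits in group 10, so the d-electron count is 10 − 4 = 6.
Counting donor atoms: 2×iodide (monodentate) → 2 donors; 2×acetylacetonate (bidentate) → 4 donors. Coordination number = 6.
The spin state decides the count: a 5d ion has a large Δₒ and is invariably low-spin.
An octahedral low-spin d⁶ ion is t₂g⁶e_g⁰, giving 0 unpaired electrons.

0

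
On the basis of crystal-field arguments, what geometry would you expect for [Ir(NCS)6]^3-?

octahedral

Summing ligand charges against the −3 overall charge gives an oxidation state of +3 for iridium.
Ir sits in group 9, so the d-electron count is 9 − 3 = 6.
With 6 monodentate ligands the coordination number is 6.
Six donors around a single metal centre give an octahedral coordination sphere.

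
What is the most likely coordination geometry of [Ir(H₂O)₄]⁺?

Summing ligand charges against the +1 overall charge gives an oxidation state of +1 for iridium.
Ir sits in group 9, so the d-electron count is 9 − 1 = 8.
Coordination number: 4.
A 5d d⁸ ion has a large crystal-field splitting; square planar leaves the high-energy d_{x²−y²} orbital empty and maximises CFSE.

square planar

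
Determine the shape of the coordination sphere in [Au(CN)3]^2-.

trigonal planar

Ligand charges: each cyanide is −1. With an overall charge of −2 the gold centre must be in the +1 oxidation state.
Au sits in group 11, so the d-electron count is 11 − 1 = 10.
With 3 monodentate ligands the coordination number is 3.
Three ligands around a d¹⁰ centre minimise repulsion in a trigonal-planar arrangement.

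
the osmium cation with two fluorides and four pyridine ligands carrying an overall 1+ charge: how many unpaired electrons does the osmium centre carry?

1 unpaired electron

Ligand charges: each fluoride is −1; pyridine is neutral. With an overall charge of +1 the osmium centre must be in the +3 oxidation state.
Group 8 minus oxidation state 3 gives a d⁵ configuration.
The spin state decides the count: a 5d ion has a large Δₒ and is invariably low-spin.
An octahedral low-spin d⁵ ion is t₂g⁵e_g⁰, giving 1 unpaired electron.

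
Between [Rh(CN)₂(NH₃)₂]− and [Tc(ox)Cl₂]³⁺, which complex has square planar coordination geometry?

For [Rh(CN)₂(NH₃)₂]−: Summing ligand charges against the −1 overall charge gives an oxidation state of +1 for rhodium. Rhodium is a group-9 element; Rh(I) is therefore d⁸. A 4d d⁸ ion has a large crystal-field splitting; square planar leaves the high-energy d_{x²−y²} orbital empty and maximises CFSE. → square planar.
For [Tc(ox)Cl₂]³⁺: Ligand charges: each oxalate is −2; each chloride is −1. With an overall charge of +3 the technetium centre must be in the +7 oxidation state. Tc sits in group 7, so the d-electron count is 7 − 7 = 0. A d⁰ ion has no crystal-field stabilisation preference between square planar and tetrahedral, so four ligands adopt the sterically favoured tetrahedral geometry. → tetrahedral.

[Rh(CN)₂(NH₃)₂]−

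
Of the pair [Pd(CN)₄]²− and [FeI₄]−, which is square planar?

[Pd(CN)₄]²−

For [Pd(CN)₄]²−: Each cyanide is −1; balancing the −2 overall charge requires Pd(II). Palladium is a group-10 element; Pd(II) is therefore d⁸. A 4d d⁸ ion has a large crystal-field splitting; square planar leaves the high-energy d_{x²−y²} orbital empty and maximises CFSE. → square planar.
For [FeI₄]−: Ligand charges: each iodide is −1. With an overall charge of −1 the iron centre must be in the +3 oxidation state. Group 8 minus oxidation state 3 gives a d⁵ configuration. A high-spin d⁵ ion has zero CFSE in either geometry, so four ligands adopt the sterically favoured tetrahedral geometry. → tetrahedral.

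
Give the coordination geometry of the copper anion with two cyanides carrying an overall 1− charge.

Summing ligand charges against the −1 overall charge gives an oxidation state of +1 for copper.
Group 11 minus oxidation state 1 gives a d¹⁰ configuration.
With 2 monodentate ligands the coordination number is 2.
A d¹⁰ ion with only two ligands adopts a linear arrangement (sp hybridisation; no CFSE preference).

linear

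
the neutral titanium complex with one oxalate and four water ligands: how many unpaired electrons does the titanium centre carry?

Summing ligand charges against the 0 overall charge gives an oxidation state of +2 for titanium.
Group 4 minus oxidation state 2 gives a d² configuration.
Counting donor atoms: 1×oxalate (bidentate) → 2 donors; 4×water (monodentate) → 4 donors. Coordination number = 6.
In an octahedral field the d² configuration is t₂g²e_g⁰ (only one arrangement possible), giving 2 unpaired electrons.

2 unpaired electrons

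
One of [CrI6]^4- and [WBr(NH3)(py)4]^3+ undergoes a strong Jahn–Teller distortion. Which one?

[CrI6]^4-: Each iodide is −1; balancing the −4 overall charge requires Cr(II). Chromium is a group-6 element; Cr(II) is therefore d⁴. Iodide is a weak-field ligand for a first-row metal, so the complex is high-spin. The t₂g³e_g¹ (high-spin) configuration has an unevenly filled e_g set; the Jahn–Teller theorem predicts a tetragonal distortion (typically axial elongation) to lift the degeneracy.
[WBr(NH3)(py)4]^3+: Summing ligand charges against the +3 overall charge gives an oxidation state of +4 for tungsten. Tungsten is a group-6 element; W(IV) is therefore d². The d² configuration leaves the e_g set evenly filled (or empty) — no strong Jahn–Teller driving force.

[CrI6]^4-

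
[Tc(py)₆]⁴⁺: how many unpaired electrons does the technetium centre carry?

Pyridine is neutral; balancing the +4 overall charge requires Tc(IV).
Tc sits in group 7, so the d-electron count is 7 − 4 = 3.
In an octahedral field the d³ configuration is t₂g³e_g⁰ (only one arrangement possible), giving 3 unpaired electrons.

3 unpaired electrons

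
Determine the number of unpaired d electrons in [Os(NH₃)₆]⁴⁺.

Summing ligand charges against the +4 overall charge gives an oxidation state of +4 for osmium.
Group 8 minus oxidation state 4 gives a d⁴ configuration.
The spin state decides the count: a 5d ion has a large Δₒ and is invariably low-spin.
An octahedral low-spin d⁴ ion is t₂g⁴e_g⁰, giving 2 unpaired electrons.

2 unpaired electrons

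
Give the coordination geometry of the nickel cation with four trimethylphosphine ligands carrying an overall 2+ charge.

Summing ligand charges against the +2 overall charge gives an oxidation state of +2 for nickel.
Nickel is a group-10 element; Ni(II) is therefore d⁸.
Coordination number: 4.
Trimethylphosphine is a strong-field ligand (high in the spectrochemical series).
A 3d d⁸ ion with strong-field ligands gains enough CFSE to favour square planar over tetrahedral.

square planar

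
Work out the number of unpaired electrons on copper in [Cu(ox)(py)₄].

1 unpaired electron

Summing ligand charges against the 0 overall charge gives an oxidation state of +2 for copper.
Copper is a group-11 element; Cu(II) is therefore d⁹.
Counting donor atoms: 1×oxalate (bidentate) → 2 donors; 4×pyridine (monodentate) → 4 donors. Coordination number = 6.
In an octahedral field the d⁹ configuration is t₂g⁶e_g³ (only one arrangement possible), giving 1 unpaired electron.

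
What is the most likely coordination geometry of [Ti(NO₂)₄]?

Summing ligand charges against the 0 overall charge gives an oxidation state of +4 for titanium.
Titanium is a group-4 element; Ti(IV) is therefore d⁰.
With 4 monodentate ligands the coordination number is 4.
A d⁰ ion has no crystal-field stabilisation preference between square planar and tetrahedral, so four ligands adopt the sterically favoured tetrahedral geometry.

tetrahedral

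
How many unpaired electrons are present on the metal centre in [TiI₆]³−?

1 unpaired electron

Each iodide is −1; balancing the −3 overall charge requires Ti(III).
Ti sits in group 4, so the d-electron count is 4 − 3 = 1.
In an octahedral field the d¹ configuration is t₂g¹e_g⁰ (only one arrangement possible), giving 1 unpaired electron.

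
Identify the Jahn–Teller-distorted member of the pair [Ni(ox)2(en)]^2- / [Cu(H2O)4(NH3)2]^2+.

[Cu(H2O)4(NH3)2]^2+

[Ni(ox)2(en)]^2-: Summing ligand charges against the −2 overall charge gives an oxidation state of +2 for nickel. Group 10 minus oxidation state 2 gives a d⁸ configuration. The d⁸ configuration leaves the e_g set evenly filled (or empty) — no strong Jahn–Teller driving force.
[Cu(H2O)4(NH3)2]^2+: Ligand charges: water is neutral; ammonia is neutral. With an overall charge of +2 the copper centre must be in the +2 oxidation state. Group 11 minus oxidation state 2 gives a d⁹ configuration. The t₂g⁶e_g³ configuration has an unevenly filled e_g set; the Jahn–Teller theorem predicts a tetragonal distortion (typically axial elongation) to lift the degeneracy.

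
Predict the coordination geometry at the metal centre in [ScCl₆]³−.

octahedral

Each chloride is −1; balancing the −3 overall charge requires Sc(III).
Scandium is a group-3 element; Sc(III) is therefore d⁰.
With 6 monodentate ligands the coordination number is 6.
Six donors around a single metal centre give an octahedral coordination sphere.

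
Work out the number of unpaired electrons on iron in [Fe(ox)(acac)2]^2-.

Each oxalate is −2; each acetylacetonate is −1; balancing the −2 overall charge requires Fe(II).
Group 8 minus oxidation state 2 gives a d⁶ configuration.
Counting donor atoms: 1×oxalate (bidentate) → 2 donors; 2×acetylacetonate (bidentate) → 4 donors. Coordination number = 6.
The spin state decides the count: Acetylacetonate and oxalate are weak-field ligands for a first-row metal, so the complex is high-spin.
An octahedral high-spin d⁶ ion is t₂g⁴e_g², giving 4 unpaired electrons.

4 unpaired electrons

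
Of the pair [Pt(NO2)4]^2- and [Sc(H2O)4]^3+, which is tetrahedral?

For [Pt(NO2)4]^2-: Ligand charges: each nitro (N-bound nitrite) is −1. With an overall charge of −2 the platinum centre must be in the +2 oxidation state. Pt sits in group 10, so the d-electron count is 10 − 2 = 8. A 5d d⁸ ion has a large crystal-field splitting; square planar leaves the high-energy d_{x²−y²} orbital empty and maximises CFSE. → square planar.
For [Sc(H2O)4]^3+: Summing ligand charges against the +3 overall charge gives an oxidation state of +3 for scandium. Scandium is a group-3 element; Sc(III) is therefore d⁰. A d⁰ ion has no crystal-field stabilisation preference between square planar and tetrahedral, so four ligands adopt the sterically favoured tetrahedral geometry. → tetrahedral.

[Sc(H2O)4]^3+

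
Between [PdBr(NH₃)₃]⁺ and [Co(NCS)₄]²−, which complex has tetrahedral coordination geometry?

For [PdBr(NH₃)₃]⁺: Summing ligand charges against the +1 overall charge gives an oxidation state of +2 for palladium. Group 10 minus oxidation state 2 gives a d⁸ configuration. A 4d d⁸ ion has a large crystal-field splitting; square planar leaves the high-energy d_{x²−y²} orbital empty and maximises CFSE. → square planar.
For [Co(NCS)₄]²−: Ligand charges: each isothiocyanate is −1. With an overall charge of −2 the cobalt centre must be in the +2 oxidation state. Group 9 minus oxidation state 2 gives a d⁷ configuration. For a high-spin 3d d⁷ ion with weak-field ligands the small Δₜ gives little square-planar CFSE advantage, so four ligands adopt the sterically favoured tetrahedral geometry. → tetrahedral.

[Co(NCS)₄]²−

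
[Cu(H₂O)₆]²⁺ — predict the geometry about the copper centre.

octahedral

Water is neutral; balancing the +2 overall charge requires Cu(II).
Copper is a group-11 element; Cu(II) is therefore d⁹.
Coordination number: 6.
Six donors around a single metal centre give an octahedral coordination sphere.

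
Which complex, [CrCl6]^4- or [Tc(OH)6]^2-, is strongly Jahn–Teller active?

[CrCl6]^4-

[CrCl6]^4-: Summing ligand charges against the −4 overall charge gives an oxidation state of +2 for chromium. Group 6 minus oxidation state 2 gives a d⁴ configuration. Chloride is a weak-field ligand for a first-row metal, so the complex is high-spin. The t₂g³e_g¹ (high-spin) configuration has an unevenly filled e_g set; the Jahn–Teller theorem predicts a tetragonal distortion (typically axial elongation) to lift the degeneracy.
[Tc(OH)6]^2-: Summing ligand charges against the −2 overall charge gives an oxidation state of +4 for technetium. Group 7 minus oxidation state 4 gives a d³ configuration. The d³ configuration leaves the e_g set evenly filled (or empty) — no strong Jahn–Teller driving force.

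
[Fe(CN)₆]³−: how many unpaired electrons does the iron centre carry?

1

Ligand charges: each cyanide is −1. With an overall charge of −3 the iron centre must be in the +3 oxidation state.
Group 8 minus oxidation state 3 gives a d⁵ configuration.
The spin state decides the count: Cyanide is a strong-field ligand (high in the spectrochemical series) for a first-row metal, so the complex is low-spin.
An octahedral low-spin d⁵ ion is t₂g⁵e_g⁰, giving 1 unpaired electron.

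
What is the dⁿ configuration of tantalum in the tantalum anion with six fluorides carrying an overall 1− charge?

d⁰

Summing ligand charges against the −1 overall charge gives an oxidation state of +5 for tantalum.
Ta sits in group 5, so the d-electron count is 5 − 5 = 0.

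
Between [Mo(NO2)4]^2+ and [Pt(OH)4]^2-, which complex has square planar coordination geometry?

[Pt(OH)4]^2-

For [Mo(NO2)4]^2+: Each nitro (N-bound nitrite) is −1; balancing the +2 overall charge requires Mo(VI). Group 6 minus oxidation state 6 gives a d⁰ configuration. A d⁰ ion has no crystal-field stabilisation preference between square planar and tetrahedral, so four ligands adopt the sterically favoured tetrahedral geometry. → tetrahedral.
For [Pt(OH)4]^2-: Each hydroxide is −1; balancing the −2 overall charge requires Pt(II). Group 10 minus oxidation state 2 gives a d⁸ configuration. A 5d d⁸ ion has a large crystal-field splitting; square planar leaves the high-energy d_{x²−y²} orbital empty and maximises CFSE. → square planar.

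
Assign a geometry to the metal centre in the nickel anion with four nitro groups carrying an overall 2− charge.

square planar

Summing ligand charges against the −2 overall charge gives an oxidation state of +2 for nickel.
Ni sits in group 10, so the d-electron count is 10 − 2 = 8.
Coordination number: 4.
Nitro (N-bound nitrite) is a strong-field ligand (high in the spectrochemical series).
A 3d d⁸ ion with strong-field ligands gains enough CFSE to favour square planar over tetrahedral.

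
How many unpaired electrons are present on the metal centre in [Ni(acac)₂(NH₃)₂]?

Summing ligand charges against the 0 overall charge gives an oxidation state of +2 for nickel.
Ni sits in group 10, so the d-electron count is 10 − 2 = 8.
Counting donor atoms: 2×acetylacetonate (bidentate) → 4 donors; 2×ammonia (monodentate) → 2 donors. Coordination number = 6.
In an octahedral field the d⁸ configuration is t₂g⁶e_g² (only one arrangement possible), giving 2 unpaired electrons.

2 unpaired electrons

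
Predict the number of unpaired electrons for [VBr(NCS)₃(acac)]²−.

Ligand charges: each bromide is −1; each isothiocyanate is −1; each acetylacetonate is −1. With an overall charge of −2 the vanadium centre must be in the +3 oxidation state.
V sits in group 5, so the d-electron count is 5 − 3 = 2.
Counting donor atoms: 1×bromide (monodentate) → 1 donor; 3×isothiocyanate (monodentate) → 3 donors; 1×acetylacetonate (bidentate) → 2 donors. Coordination number = 6.
In an octahedral field the d² configuration is t₂g²e_g⁰ (only one arrangement possible), giving 2 unpaired electrons.

2 unpaired electrons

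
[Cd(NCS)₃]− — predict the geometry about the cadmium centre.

Ligand charges: each isothiocyanate is −1. With an overall charge of −1 the cadmium centre must be in the +2 oxidation state.
Cadmium is a group-12 element; Cd(II) is therefore d¹⁰.
Coordination number: 3.
Three ligands around a d¹⁰ centre minimise repulsion in a trigonal-planar arrangement.

trigonal planar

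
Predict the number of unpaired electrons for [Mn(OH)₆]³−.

4 unpaired electrons

Each hydroxide is −1; balancing the −3 overall charge requires Mn(III).
Manganese is a group-7 element; Mn(III) is therefore d⁴.
The spin state decides the count: Hydroxide is a weak-field ligand for a first-row metal, so the complex is high-spin.
An octahedral high-spin d⁴ ion is t₂g³e_g¹, giving 4 unpaired electrons.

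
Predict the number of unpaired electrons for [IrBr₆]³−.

Summing ligand charges against the −3 overall charge gives an oxidation state of +3 for iridium.
Iridium is a group-9 element; Ir(III) is therefore d⁶.
The spin state decides the count: a 5d ion has a large Δₒ and is invariably low-spin.
An octahedral low-spin d⁶ ion is t₂g⁶e_g⁰, giving 0 unpaired electrons.

0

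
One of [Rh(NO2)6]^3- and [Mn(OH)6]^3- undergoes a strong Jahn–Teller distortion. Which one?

[Mn(OH)6]^3-

[Rh(NO2)6]^3-: Summing ligand charges against the −3 overall charge gives an oxidation state of +3 for rhodium. Group 9 minus oxidation state 3 gives a d⁶ configuration. A 4d ion has a large Δₒ and is invariably low-spin. The d⁶ configuration leaves the e_g set evenly filled (or empty) — no strong Jahn–Teller driving force.
[Mn(OH)6]^3-: Each hydroxide is −1; balancing the −3 overall charge requires Mn(III). Mn sits in group 7, so the d-electron count is 7 − 3 = 4. Hydroxide is a weak-field ligand for a first-row metal, so the complex is high-spin. The t₂g³e_g¹ (high-spin) configuration has an unevenly filled e_g set; the Jahn–Teller theorem predicts a tetragonal distortion (typically axial elongation) to lift the degeneracy.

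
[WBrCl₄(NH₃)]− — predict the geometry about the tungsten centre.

Each bromide is −1; each chloride is −1; ammonia is neutral; balancing the −1 overall charge requires W(IV).
W sits in group 6, so the d-electron count is 6 − 4 = 2.
Coordination number: 6.
Six donors around a single metal centre give an octahedral coordination sphere.

octahedral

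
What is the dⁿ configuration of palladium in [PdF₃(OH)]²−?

d8

Each fluoride is −1; each hydroxide is −1; balancing the −2 overall charge requires Pd(II).
Palladium is a group-10 element; Pd(II) is therefore d⁸.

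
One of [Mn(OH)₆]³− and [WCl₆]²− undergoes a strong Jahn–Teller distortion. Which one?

[Mn(OH)₆]³−: Summing ligand charges against the −3 overall charge gives an oxidation state of +3 for manganese. Group 7 minus oxidation state 3 gives a d⁴ configuration. Hydroxide is a weak-field ligand for a first-row metal, so the complex is high-spin. The t₂g³e_g¹ (high-spin) configuration has an unevenly filled e_g set; the Jahn–Teller theorem predicts a tetragonal distortion (typically axial elongation) to lift the degeneracy.
[WCl₆]²−: Each chloride is −1; balancing the −2 overall charge requires W(IV). Tungsten is a group-6 element; W(IV) is therefore d². The d² configuration leaves the e_g set evenly filled (or empty) — no strong Jahn–Teller driving force.

[Mn(OH)₆]³−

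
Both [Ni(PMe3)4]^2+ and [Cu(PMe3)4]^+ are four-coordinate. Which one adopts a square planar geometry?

[Ni(PMe3)4]^2+

For [Ni(PMe3)4]^2+: Trimethylphosphine is neutral; balancing the +2 overall charge requires Ni(II). Group 10 minus oxidation state 2 gives a d⁸ configuration. Trimethylphosphine is a strong-field ligand (high in the spectrochemical series). A 3d d⁸ ion with strong-field ligands gains enough CFSE to favour square planar over tetrahedral. → square planar.
For [Cu(PMe3)4]^+: Ligand charges: trimethylphosphine is neutral. With an overall charge of +1 the copper centre must be in the +1 oxidation state. Cu sits in group 11, so the d-electron count is 11 − 1 = 10. A d¹⁰ ion has no crystal-field stabilisation preference between square planar and tetrahedral, so four ligands adopt the sterically favoured tetrahedral geometry. → tetrahedral.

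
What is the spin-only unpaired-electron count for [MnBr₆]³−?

4

Summing ligand charges against the −3 overall charge gives an oxidation state of +3 for manganese.
Group 7 minus oxidation state 3 gives a d⁴ configuration.
The spin state decides the count: Bromide is a weak-field ligand for a first-row metal, so the complex is high-spin.
An octahedral high-spin d⁴ ion is t₂g³e_g¹, giving 4 unpaired electrons.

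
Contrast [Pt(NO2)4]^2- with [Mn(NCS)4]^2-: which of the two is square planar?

[Pt(NO2)4]^2-

For [Pt(NO2)4]^2-: Summing ligand charges against the −2 overall charge gives an oxidation state of +2 for platinum. Platinum is a group-10 element; Pt(II) is therefore d⁸. A 5d d⁸ ion has a large crystal-field splitting; square planar leaves the high-energy d_{x²−y²} orbital empty and maximises CFSE. → square planar.
For [Mn(NCS)4]^2-: Ligand charges: each isothiocyanate is −1. With an overall charge of −2 the manganese centre must be in the +2 oxidation state. Manganese is a group-7 element; Mn(II) is therefore d⁵. A high-spin d⁵ ion has zero CFSE in either geometry, so four ligands adopt the sterically favoured tetrahedral geometry. → tetrahedral.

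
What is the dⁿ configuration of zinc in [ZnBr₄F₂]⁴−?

Each bromide is −1; each fluoride is −1; balancing the −4 overall charge requires Zn(II).
Group 12 minus oxidation state 2 gives a d¹⁰ configuration.

d¹⁰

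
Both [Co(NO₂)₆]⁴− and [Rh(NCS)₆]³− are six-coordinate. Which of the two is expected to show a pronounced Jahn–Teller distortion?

[Co(NO₂)₆]⁴−: Each nitro (N-bound nitrite) is −1; balancing the −4 overall charge requires Co(II). Group 9 minus oxidation state 2 gives a d⁷ configuration. Nitro (N-bound nitrite) is a strong-field ligand (high in the spectrochemical series) for a first-row metal, so the complex is low-spin. The t₂g⁶e_g¹ (low-spin) configuration has an unevenly filled e_g set; the Jahn–Teller theorem predicts a tetragonal distortion (typically axial elongation) to lift the degeneracy.
[Rh(NCS)₆]³−: Summing ligand charges against the −3 overall charge gives an oxidation state of +3 for rhodium. Rh sits in group 9, so the d-electron count is 9 − 3 = 6. A 4d ion has a large Δₒ and is invariably low-spin. The d⁶ configuration leaves the e_g set evenly filled (or empty) — no strong Jahn–Teller driving force.

[Co(NO₂)₆]⁴−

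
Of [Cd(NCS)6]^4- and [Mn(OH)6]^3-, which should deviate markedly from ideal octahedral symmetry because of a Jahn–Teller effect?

[Cd(NCS)6]^4-: Each isothiocyanate is −1; balancing the −4 overall charge requires Cd(II). Cd sits in group 12, so the d-electron count is 12 − 2 = 10. The d¹⁰ configuration leaves the e_g set evenly filled (or empty) — no strong Jahn–Teller driving force.
[Mn(OH)6]^3-: Ligand charges: each hydroxide is −1. With an overall charge of −3 the manganese centre must be in the +3 oxidation state. Manganese is a group-7 element; Mn(III) is therefore d⁴. Hydroxide is a weak-field ligand for a first-row metal, so the complex is high-spin. The t₂g³e_g¹ (high-spin) configuration has an unevenly filled e_g set; the Jahn–Teller theorem predicts a tetragonal distortion (typically axial elongation) to lift the degeneracy.

[Mn(OH)6]^3-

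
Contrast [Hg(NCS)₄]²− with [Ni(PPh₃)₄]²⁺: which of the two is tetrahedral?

[Hg(NCS)₄]²−

For [Hg(NCS)₄]²−: Ligand charges: each isothiocyanate is −1. With an overall charge of −2 the mercury centre must be in the +2 oxidation state. Group 12 minus oxidation state 2 gives a d¹⁰ configuration. A d¹⁰ ion has no crystal-field stabilisation preference between square planar and tetrahedral, so four ligands adopt the sterically favoured tetrahedral geometry. → tetrahedral.
For [Ni(PPh₃)₄]²⁺: Summing ligand charges against the +2 overall charge gives an oxidation state of +2 for nickel. Nickel is a group-10 element; Ni(II) is therefore d⁸. Triphenylphosphine is a strong-field ligand (high in the spectrochemical series). A 3d d⁸ ion with strong-field ligands gains enough CFSE to favour square planar over tetrahedral. → square planar.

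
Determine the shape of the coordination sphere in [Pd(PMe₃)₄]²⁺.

square planar

Ligand charges: trimethylphosphine is neutral. With an overall charge of +2 the palladium centre must be in the +2 oxidation state.
Group 10 minus oxidation state 2 gives a d⁸ configuration.
Coordination number: 4.
A 4d d⁸ ion has a large crystal-field splitting; square planar leaves the high-energy d_{x²−y²} orbital empty and maximises CFSE.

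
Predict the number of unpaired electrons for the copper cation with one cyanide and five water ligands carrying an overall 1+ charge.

1

Ligand charges: each cyanide is −1; water is neutral. With an overall charge of +1 the copper centre must be in the +2 oxidation state.
Copper is a group-11 element; Cu(II) is therefore d⁹.
In an octahedral field the d⁹ configuration is t₂g⁶e_g³ (only one arrangement possible), giving 1 unpaired electron.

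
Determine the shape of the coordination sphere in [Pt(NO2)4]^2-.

Summing ligand charges against the −2 overall charge gives an oxidation state of +2 for platinum.
Platinum is a group-10 element; Pt(II) is therefore d⁸.
With 4 monodentate ligands the coordination number is 4.
A 5d d⁸ ion has a large crystal-field splitting; square planar leaves the high-energy d_{x²−y²} orbital empty and maximises CFSE.

square planar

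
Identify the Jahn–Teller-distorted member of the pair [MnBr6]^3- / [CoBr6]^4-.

[MnBr6]^3-: Summing ligand charges against the −3 overall charge gives an oxidation state of +3 for manganese. Manganese is a group-7 element; Mn(III) is therefore d⁴. Bromide is a weak-field ligand for a first-row metal, so the complex is high-spin. The t₂g³e_g¹ (high-spin) configuration has an unevenly filled e_g set; the Jahn–Teller theorem predicts a tetragonal distortion (typically axial elongation) to lift the degeneracy.
[CoBr6]^4-: Each bromide is −1; balancing the −4 overall charge requires Co(II). Co sits in group 9, so the d-electron count is 9 − 2 = 7. Bromide is a weak-field ligand for a first-row metal, so the complex is high-spin. The d⁷ configuration leaves the e_g set evenly filled (or empty) — no strong Jahn–Teller driving force.

[MnBr6]^3-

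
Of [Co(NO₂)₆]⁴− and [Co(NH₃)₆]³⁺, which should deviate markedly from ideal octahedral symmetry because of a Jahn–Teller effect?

[Co(NO₂)₆]⁴−: Ligand charges: each nitro (N-bound nitrite) is −1. With an overall charge of −4 the cobalt centre must be in the +2 oxidation state. Co sits in group 9, so the d-electron count is 9 − 2 = 7. Nitro (N-bound nitrite) is a strong-field ligand (high in the spectrochemical series) for a first-row metal, so the complex is low-spin. The t₂g⁶e_g¹ (low-spin) configuration has an unevenly filled e_g set; the Jahn–Teller theorem predicts a tetragonal distortion (typically axial elongation) to lift the degeneracy.
[Co(NH₃)₆]³⁺: Summing ligand charges against the +3 overall charge gives an oxidation state of +3 for cobalt. Co sits in group 9, so the d-electron count is 9 − 3 = 6. Co(III) has an exceptionally large octahedral splitting and is low-spin with essentially every ligand except fluoride. The d⁶ configuration leaves the e_g set evenly filled (or empty) — no strong Jahn–Teller driving force.

[Co(NO₂)₆]⁴−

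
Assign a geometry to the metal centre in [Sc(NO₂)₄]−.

tetrahedral

Each nitro (N-bound nitrite) is −1; balancing the −1 overall charge requires Sc(III).
Scandium is a group-3 element; Sc(III) is therefore d⁰.
With 4 monodentate ligands the coordination number is 4.
A d⁰ ion has no crystal-field stabilisation preference between square planar and tetrahedral, so four ligands adopt the sterically favoured tetrahedral geometry.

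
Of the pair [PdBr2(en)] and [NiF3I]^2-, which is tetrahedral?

[NiF3I]^2-

For [PdBr2(en)]: Ligand charges: each bromide is −1; ethylenediamine is neutral. With an overall charge of 0 the palladium centre must be in the +2 oxidation state. Group 10 minus oxidation state 2 gives a d⁸ configuration. A 4d d⁸ ion has a large crystal-field splitting; square planar leaves the high-energy d_{x²−y²} orbital empty and maximises CFSE. → square planar.
For [NiF3I]^2-: Ligand charges: each fluoride is −1; each iodide is −1. With an overall charge of −2 the nickel centre must be in the +2 oxidation state. Group 10 minus oxidation state 2 gives a d⁸ configuration. Fluoride and iodide are weak-field ligands. With weak-field ligands the CFSE gain from square planar is small, so a 3d d⁸ ion takes the sterically preferred tetrahedral geometry. → tetrahedral.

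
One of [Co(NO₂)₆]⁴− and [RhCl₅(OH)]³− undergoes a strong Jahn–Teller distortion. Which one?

[Co(NO₂)₆]⁴−

[Co(NO₂)₆]⁴−: Summing ligand charges against the −4 overall charge gives an oxidation state of +2 for cobalt. Co sits in group 9, so the d-electron count is 9 − 2 = 7. Nitro (N-bound nitrite) is a strong-field ligand (high in the spectrochemical series) for a first-row metal, so the complex is low-spin. The t₂g⁶e_g¹ (low-spin) configuration has an unevenly filled e_g set; the Jahn–Teller theorem predicts a tetragonal distortion (typically axial elongation) to lift the degeneracy.
[RhCl₅(OH)]³−: Summing ligand charges against the −3 overall charge gives an oxidation state of +3 for rhodium. Group 9 minus oxidation state 3 gives a d⁶ configuration. A 4d ion has a large Δₒ and is invariably low-spin. The d⁶ configuration leaves the e_g set evenly filled (or empty) — no strong Jahn–Teller driving force.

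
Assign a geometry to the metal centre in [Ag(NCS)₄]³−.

tetrahedral

Each isothiocyanate is −1; balancing the −3 overall charge requires Ag(I).
Group 11 minus oxidation state 1 gives a d¹⁰ configuration.
Coordination number: 4.
A d¹⁰ ion has no crystal-field stabilisation preference between square planar and tetrahedral, so four ligands adopt the sterically favoured tetrahedral geometry.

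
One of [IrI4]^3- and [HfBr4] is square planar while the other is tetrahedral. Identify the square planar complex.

[IrI4]^3-

For [IrI4]^3-: Each iodide is −1; balancing the −3 overall charge requires Ir(I). Ir sits in group 9, so the d-electron count is 9 − 1 = 8. A 5d d⁸ ion has a large crystal-field splitting; square planar leaves the high-energy d_{x²−y²} orbital empty and maximises CFSE. → square planar.
For [HfBr4]: Each bromide is −1; balancing the 0 overall charge requires Hf(IV). Hafnium is a group-4 element; Hf(IV) is therefore d⁰. A d⁰ ion has no crystal-field stabilisation preference between square planar and tetrahedral, so four ligands adopt the sterically favoured tetrahedral geometry. → tetrahedral.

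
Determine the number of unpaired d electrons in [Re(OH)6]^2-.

3 unpaired electrons

Ligand charges: each hydroxide is −1. With an overall charge of −2 the rhenium centre must be in the +4 oxidation state.
Re sits in group 7, so the d-electron count is 7 − 4 = 3.
In an octahedral field the d³ configuration is t₂g³e_g⁰ (only one arrangement possible), giving 3 unpaired electrons.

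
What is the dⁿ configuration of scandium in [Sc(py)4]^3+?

Pyridine is neutral; balancing the +3 overall charge requires Sc(III).
Scandium is a group-3 element; Sc(III) is therefore d⁰.

d0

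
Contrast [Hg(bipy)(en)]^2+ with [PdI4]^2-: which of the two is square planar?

[PdI4]^2-

For [Hg(bipy)(en)]^2+: Ligand charges: 2,2′-bipyridine is neutral; ethylenediamine is neutral. With an overall charge of +2 the mercury centre must be in the +2 oxidation state. Group 12 minus oxidation state 2 gives a d¹⁰ configuration. A d¹⁰ ion has no crystal-field stabilisation preference between square planar and tetrahedral, so four ligands adopt the sterically favoured tetrahedral geometry. → tetrahedral.
For [PdI4]^2-: Summing ligand charges against the −2 overall charge gives an oxidation state of +2 for palladium. Group 10 minus oxidation state 2 gives a d⁸ configuration. A 4d d⁸ ion has a large crystal-field splitting; square planar leaves the high-energy d_{x²−y²} orbital empty and maximises CFSE. → square planar.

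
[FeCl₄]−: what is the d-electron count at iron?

Summing ligand charges against the −1 overall charge gives an oxidation state of +3 for iron.
Fe sits in group 8, so the d-electron count is 8 − 3 = 5.

d5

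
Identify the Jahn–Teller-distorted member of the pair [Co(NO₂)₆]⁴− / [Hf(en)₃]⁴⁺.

[Co(NO₂)₆]⁴−: Ligand charges: each nitro (N-bound nitrite) is −1. With an overall charge of −4 the cobalt centre must be in the +2 oxidation state. Co sits in group 9, so the d-electron count is 9 − 2 = 7. Nitro (N-bound nitrite) is a strong-field ligand (high in the spectrochemical series) for a first-row metal, so the complex is low-spin. The t₂g⁶e_g¹ (low-spin) configuration has an unevenly filled e_g set; the Jahn–Teller theorem predicts a tetragonal distortion (typically axial elongation) to lift the degeneracy.
[Hf(en)₃]⁴⁺: Ligand charges: ethylenediamine is neutral. With an overall charge of +4 the hafnium centre must be in the +4 oxidation state. Group 4 minus oxidation state 4 gives a d⁰ configuration. The d⁰ configuration leaves the e_g set evenly filled (or empty) — no strong Jahn–Teller driving force.

[Co(NO₂)₆]⁴−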